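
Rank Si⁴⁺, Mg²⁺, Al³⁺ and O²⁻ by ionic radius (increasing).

Si⁴⁺ < Al³⁺ < Mg²⁺ < O²⁻

Each ion has 10 electrons. The ranking follows nuclear charge in reverse — greater Z gives a smaller radius. Si⁴⁺ (Z=14), Al³⁺ (Z=13), Mg²⁺ (Z=12), O²⁻ (Z=8).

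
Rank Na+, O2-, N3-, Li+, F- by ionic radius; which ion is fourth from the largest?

Na+

Tabulating Z and e⁻: Li+ (Z=3, 2 e⁻), Na+ (Z=11, 10 e⁻), F- (Z=9, 10 e⁻), O2- (Z=8, 10 e⁻), N3- (Z=7, 10 e⁻). Li+ < Na+ (same group, period 2 vs 3); Na+ < F- (isoelectronic, higher Z=11 is smaller); F- < O2- (both 10 e⁻, Z=9>8); O2- < N3- (isoelectronic, higher Z=8 is smaller).
So the order is Li+ < Na+ < F- < O2- < N3-; the 4th-largest ion is Na+.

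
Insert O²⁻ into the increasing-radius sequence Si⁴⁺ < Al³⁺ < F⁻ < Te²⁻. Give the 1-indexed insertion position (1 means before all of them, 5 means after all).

4

Electron counts and nuclear charges: Si⁴⁺: 10 e⁻, Z=14, Al³⁺: 10 e⁻, Z=13, F⁻: 10 e⁻, Z=9, O²⁻: 10 e⁻, Z=8, Te²⁻: 54 e⁻, Z=52. Si⁴⁺ < Al³⁺ (both 10 e⁻, Z=14>13); Al³⁺ < F⁻ (isoelectronic, higher Z=13 is smaller); F⁻ < O²⁻ (both 10 e⁻, Z=9>8); O²⁻ < Te²⁻ (same group, period 2 vs 5).
Merged order: Si⁴⁺ < Al³⁺ < F⁻ < O²⁻ < Te²⁻ — O²⁻ is number 4.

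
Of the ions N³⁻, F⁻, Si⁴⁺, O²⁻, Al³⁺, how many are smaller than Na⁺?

Each ion has 10 electrons. The ranking follows nuclear charge in reverse — greater Z gives a smaller radius. Si⁴⁺ (Z=14), Al³⁺ (Z=13), Na⁺ (Z=11), F⁻ (Z=9), O²⁻ (Z=8), N³⁻ (Z=7).
Ordering all of them (including Na⁺) by radius gives Si⁴⁺ < Al³⁺ < Na⁺ < F⁻ < O²⁻ < N³⁻. So 2 are smaller.

2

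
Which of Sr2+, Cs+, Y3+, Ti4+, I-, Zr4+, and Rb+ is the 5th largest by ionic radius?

Y3+

First list Z and electron count for each: Ti4+ (Z=22, 18 e⁻), Zr4+ (Z=40, 36 e⁻), Y3+ (Z=39, 36 e⁻), Sr2+ (Z=38, 36 e⁻), Rb+ (Z=37, 36 e⁻), Cs+ (Z=55, 54 e⁻), I- (Z=53, 54 e⁻). Ti4+ < Zr4+ (same group, 1 shell fewer); Zr4+ < Y3+ (both 36 e⁻, Z=40>39); Y3+ < Sr2+ (isoelectronic, higher Z=39 is smaller); Sr2+ < Rb+ (both 36 e⁻, Z=38>37); Rb+ < Cs+ (same group, 1 shell fewer); Cs+ < I- (isoelectronic, higher Z=55 is smaller).
That gives Ti4+ < Zr4+ < Y3+ < Sr2+ < Rb+ < Cs+ < I-. From the largest end, number 5 is Y3+.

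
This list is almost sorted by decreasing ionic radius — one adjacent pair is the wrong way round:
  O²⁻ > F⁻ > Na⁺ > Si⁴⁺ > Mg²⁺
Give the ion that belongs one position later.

Si⁴⁺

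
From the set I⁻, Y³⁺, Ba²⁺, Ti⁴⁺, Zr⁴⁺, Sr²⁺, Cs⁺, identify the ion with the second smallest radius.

Work out protons and electrons: Ti⁴⁺ has 18 e⁻ (Z=22), Zr⁴⁺ has 36 e⁻ (Z=40), Y³⁺ has 36 e⁻ (Z=39), Sr²⁺ has 36 e⁻ (Z=38), Ba²⁺ has 54 e⁻ (Z=56), Cs⁺ has 54 e⁻ (Z=55), I⁻ has 54 e⁻ (Z=53). Ti⁴⁺ < Zr⁴⁺ (same group, period 4 vs 5); Zr⁴⁺ < Y³⁺ (isoelectronic, higher Z=40 is smaller); Y³⁺ < Sr²⁺ (both 36 e⁻, Z=39>38); Sr²⁺ < Ba²⁺ (same group, period 5 vs 6); Ba²⁺ < Cs⁺ (isoelectronic, higher Z=56 is smaller); Cs⁺ < I⁻ (both 54 e⁻, Z=55>53).
Full ascending order: Ti⁴⁺ < Zr⁴⁺ < Y³⁺ < Sr²⁺ < Ba²⁺ < Cs⁺ < I⁻. Counting from the smallest, position 2 is Zr⁴⁺.

Zr⁴⁺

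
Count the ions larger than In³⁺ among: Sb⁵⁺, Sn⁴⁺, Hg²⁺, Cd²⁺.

Sb⁵⁺ has 46 e⁻ (Z=51), Sn⁴⁺ has 46 e⁻ (Z=50), In³⁺ has 46 e⁻ (Z=49), Cd²⁺ has 46 e⁻ (Z=48), Hg²⁺ has 78 e⁻ (Z=80). Sb⁵⁺ < Sn⁴⁺ (both 46 e⁻, Z=51>50); Sn⁴⁺ < In³⁺ (isoelectronic, higher Z=50 is smaller); In³⁺ < Cd²⁺ (both 46 e⁻, Z=49>48); Cd²⁺ < Hg²⁺ (same group, period 5 vs 6).
Placing each against In³⁺: smaller — Sb⁵⁺, Sn⁴⁺; larger — Cd²⁺, Hg²⁺. So 2 are larger.

2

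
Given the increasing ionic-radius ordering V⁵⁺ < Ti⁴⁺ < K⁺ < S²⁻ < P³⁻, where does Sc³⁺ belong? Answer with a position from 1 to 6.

3

These species are isoelectronic with 18 electrons. The only difference is the number of protons: V⁵⁺ (Z=23), Ti⁴⁺ (Z=22), Sc³⁺ (Z=21), K⁺ (Z=19), S²⁻ (Z=16), P³⁻ (Z=15). The strongest nuclear pull (V⁵⁺) gives the smallest ion.
Putting Sc³⁺ in gives V⁵⁺ < Ti⁴⁺ < Sc³⁺ < K⁺ < S²⁻ < P³⁻; it lands at slot 3.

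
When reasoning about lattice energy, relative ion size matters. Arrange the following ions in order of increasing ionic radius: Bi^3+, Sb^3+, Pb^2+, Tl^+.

Sb^3+ < Bi^3+ < Pb^2+ < Tl^+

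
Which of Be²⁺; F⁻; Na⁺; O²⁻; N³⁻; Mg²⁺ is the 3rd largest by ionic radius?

Be²⁺ (Z=4, 2 e⁻), Mg²⁺ (Z=12, 10 e⁻), Na⁺ (Z=11, 10 e⁻), F⁻ (Z=9, 10 e⁻), O²⁻ (Z=8, 10 e⁻), N³⁻ (Z=7, 10 e⁻). Be²⁺ < Mg²⁺ (same group, 1 shell fewer); Mg²⁺ < Na⁺ (both 10 e⁻, Z=12>11); Na⁺ < F⁻ (isoelectronic, higher Z=11 is smaller); F⁻ < O²⁻ (isoelectronic, higher Z=9 is smaller); O²⁻ < N³⁻ (isoelectronic, higher Z=8 is smaller).
So the order is Be²⁺ < Mg²⁺ < Na⁺ < F⁻ < O²⁻ < N³⁻; the 3rd-largest ion is F⁻.

F⁻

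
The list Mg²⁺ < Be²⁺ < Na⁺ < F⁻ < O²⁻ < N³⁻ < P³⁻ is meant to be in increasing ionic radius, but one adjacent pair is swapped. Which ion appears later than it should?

Be²⁺

Check each adjacent pair. Mg²⁺ and Be²⁺ are reversed: both in group 2 with the same charge; Be²⁺ (period 2) has the smaller radius. No other neighbouring pair contradicts the periodic trends, so Be²⁺ is the ion listed too late.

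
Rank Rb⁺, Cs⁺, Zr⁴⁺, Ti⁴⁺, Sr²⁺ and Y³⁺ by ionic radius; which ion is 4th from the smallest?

Sr²⁺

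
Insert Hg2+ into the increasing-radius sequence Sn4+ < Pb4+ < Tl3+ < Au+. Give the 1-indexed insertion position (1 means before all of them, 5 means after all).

Tabulating Z and e⁻: Sn4+ (Z=50, 46 e⁻), Pb4+ (Z=82, 78 e⁻), Tl3+ (Z=81, 78 e⁻), Hg2+ (Z=80, 78 e⁻), Au+ (Z=79, 78 e⁻). Sn4+ < Pb4+ (same group, 1 shell fewer); Pb4+ < Tl3+ (both 78 e⁻, Z=82>81); Tl3+ < Hg2+ (both 78 e⁻, Z=81>80); Hg2+ < Au+ (isoelectronic, higher Z=80 is smaller).
Putting Hg2+ in gives Sn4+ < Pb4+ < Tl3+ < Hg2+ < Au+; it lands at slot 4.

4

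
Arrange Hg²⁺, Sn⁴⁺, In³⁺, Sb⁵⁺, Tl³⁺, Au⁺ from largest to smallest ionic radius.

Au⁺ > Hg²⁺ > Tl³⁺ > In³⁺ > Sn⁴⁺ > Sb⁵⁺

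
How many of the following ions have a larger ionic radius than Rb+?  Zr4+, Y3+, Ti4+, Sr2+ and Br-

1

Tabulating Z and e⁻: Ti4+: 18 e⁻, Z=22, Zr4+: 36 e⁻, Z=40, Y3+: 36 e⁻, Z=39, Sr2+: 36 e⁻, Z=38, Rb+: 36 e⁻, Z=37, Br-: 36 e⁻, Z=35. Ti4+ < Zr4+ (same group, 1 shell fewer); Zr4+ < Y3+ (both 36 e⁻, Z=40>39); Y3+ < Sr2+ (isoelectronic, higher Z=39 is smaller); Sr2+ < Rb+ (isoelectronic, higher Z=38 is smaller); Rb+ < Br- (both 36 e⁻, Z=37>35).
Overall: Ti4+ < Zr4+ < Y3+ < Sr2+ < Rb+ < Br-. Rb+ has 4 below it and 1 above. So 1 is larger.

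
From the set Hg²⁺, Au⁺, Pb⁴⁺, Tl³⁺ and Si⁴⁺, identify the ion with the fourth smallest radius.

Hg²⁺

First list Z and electron count for each: Si⁴⁺: 10 e⁻, Z=14, Pb⁴⁺: 78 e⁻, Z=82, Tl³⁺: 78 e⁻, Z=81, Hg²⁺: 78 e⁻, Z=80, Au⁺: 78 e⁻, Z=79. Si⁴⁺ < Pb⁴⁺ (same group, period 3 vs 6); Pb⁴⁺ < Tl³⁺ (isoelectronic, higher Z=82 is smaller); Tl³⁺ < Hg²⁺ (both 78 e⁻, Z=81>80); Hg²⁺ < Au⁺ (isoelectronic, higher Z=80 is smaller).
Ordering: Si⁴⁺ < Pb⁴⁺ < Tl³⁺ < Hg²⁺ < Au⁺. The fourth smallest is Hg²⁺.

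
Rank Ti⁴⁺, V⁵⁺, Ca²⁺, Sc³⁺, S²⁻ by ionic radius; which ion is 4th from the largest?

Ti⁴⁺

Each ion has 18 electrons. The ranking follows nuclear charge in reverse — greater Z gives a smaller radius. V⁵⁺ (Z=23), Ti⁴⁺ (Z=22), Sc³⁺ (Z=21), Ca²⁺ (Z=20), S²⁻ (Z=16).
Ordering: V⁵⁺ < Ti⁴⁺ < Sc³⁺ < Ca²⁺ < S²⁻. The 4th largest is Ti⁴⁺.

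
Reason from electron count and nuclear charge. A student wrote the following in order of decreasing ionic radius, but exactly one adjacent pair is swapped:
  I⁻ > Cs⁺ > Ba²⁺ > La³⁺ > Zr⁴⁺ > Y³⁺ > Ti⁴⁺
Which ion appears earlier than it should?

Check each adjacent pair. Zr⁴⁺ and Y³⁺ are reversed: Zr⁴⁺ and Y³⁺ share 36 electrons; the higher nuclear charge on Zr (Z=40) contracts it more, so Zr⁴⁺ < Y³⁺. No other neighbouring pair contradicts the periodic trends, so Zr⁴⁺ is the ion listed too early.

Zr⁴⁺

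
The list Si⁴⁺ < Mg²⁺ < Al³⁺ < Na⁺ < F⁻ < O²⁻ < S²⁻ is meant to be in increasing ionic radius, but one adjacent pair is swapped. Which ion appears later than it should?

Al³⁺

Scanning neighbour by neighbour, only Mg²⁺/Al³⁺ violates a trend: Al³⁺ and Mg²⁺ share 10 electrons; the higher nuclear charge on Al (Z=13) contracts it more, so Al³⁺ < Mg²⁺. That makes Al³⁺ the one sitting a position late relative to where it belongs.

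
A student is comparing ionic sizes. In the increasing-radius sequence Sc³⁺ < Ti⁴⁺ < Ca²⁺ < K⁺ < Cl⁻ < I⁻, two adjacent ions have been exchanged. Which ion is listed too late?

Check each adjacent pair. Sc³⁺ and Ti⁴⁺ are reversed: both have 18 electrons but Z(Ti)=22 > Z(Sc)=21, so Ti⁴⁺ should be the smaller of the two. No other neighbouring pair contradicts the periodic trends, so Ti⁴⁺ is the ion listed too late.

Ti⁴⁺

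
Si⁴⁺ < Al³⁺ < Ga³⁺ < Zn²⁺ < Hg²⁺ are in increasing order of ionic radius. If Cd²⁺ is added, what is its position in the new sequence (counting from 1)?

First list Z and electron count for each: Si⁴⁺ has 10 e⁻ (Z=14), Al³⁺ has 10 e⁻ (Z=13), Ga³⁺ has 28 e⁻ (Z=31), Zn²⁺ has 28 e⁻ (Z=30), Cd²⁺ has 46 e⁻ (Z=48), Hg²⁺ has 78 e⁻ (Z=80). Si⁴⁺ < Al³⁺ (both 10 e⁻, Z=14>13); Al³⁺ < Ga³⁺ (same group, period 3 vs 4); Ga³⁺ < Zn²⁺ (both 28 e⁻, Z=31>30); Zn²⁺ < Cd²⁺ (same group, period 4 vs 5); Cd²⁺ < Hg²⁺ (same group, 1 shell fewer).
With Cd²⁺ included the full order is Si⁴⁺ < Al³⁺ < Ga³⁺ < Zn²⁺ < Cd²⁺ < Hg²⁺, so it takes position 5.

5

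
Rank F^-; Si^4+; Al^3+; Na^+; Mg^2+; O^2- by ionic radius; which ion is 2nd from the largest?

F^-

Isoelectronic series (10 e⁻ each). Size is set by nuclear charge: more protons means a smaller ion. Si^4+ (Z=14), Al^3+ (Z=13), Mg^2+ (Z=12), Na^+ (Z=11), F^- (Z=9), O^2- (Z=8).
That gives Si^4+ < Al^3+ < Mg^2+ < Na^+ < F^- < O^2-. From the largest end, number 2 is F^-.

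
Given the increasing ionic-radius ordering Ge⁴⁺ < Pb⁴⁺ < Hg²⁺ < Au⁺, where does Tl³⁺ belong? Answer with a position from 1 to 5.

3

Ge⁴⁺ (Z=32, 28 e⁻), Pb⁴⁺ (Z=82, 78 e⁻), Tl³⁺ (Z=81, 78 e⁻), Hg²⁺ (Z=80, 78 e⁻), Au⁺ (Z=79, 78 e⁻). Ge⁴⁺ < Pb⁴⁺ (same group, 2 shells fewer); Pb⁴⁺ < Tl³⁺ (isoelectronic, higher Z=82 is smaller); Tl³⁺ < Hg²⁺ (isoelectronic, higher Z=81 is smaller); Hg²⁺ < Au⁺ (isoelectronic, higher Z=80 is smaller).
The complete sequence is Ge⁴⁺ < Pb⁴⁺ < Tl³⁺ < Hg²⁺ < Au⁺. Tl³⁺ sits at position 3.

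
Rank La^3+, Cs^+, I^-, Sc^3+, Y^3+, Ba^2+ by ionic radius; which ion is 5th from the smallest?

Cs^+

Work out protons and electrons: Sc^3+: 18 e⁻, Z=21, Y^3+: 36 e⁻, Z=39, La^3+: 54 e⁻, Z=57, Ba^2+: 54 e⁻, Z=56, Cs^+: 54 e⁻, Z=55, I^-: 54 e⁻, Z=53. Sc^3+ < Y^3+ (same group, period 4 vs 5); Y^3+ < La^3+ (same group, period 5 vs 6); La^3+ < Ba^2+ (both 54 e⁻, Z=57>56); Ba^2+ < Cs^+ (isoelectronic, higher Z=56 is smaller); Cs^+ < I^- (both 54 e⁻, Z=55>53).
So the order is Sc^3+ < Y^3+ < La^3+ < Ba^2+ < Cs^+ < I^-; the 5th-smallest ion is Cs^+.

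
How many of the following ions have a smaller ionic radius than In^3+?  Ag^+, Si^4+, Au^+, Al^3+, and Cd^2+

2

Electron counts and nuclear charges: Si^4+ (Z=14, 10 e⁻), Al^3+ (Z=13, 10 e⁻), In^3+ (Z=49, 46 e⁻), Cd^2+ (Z=48, 46 e⁻), Ag^+ (Z=47, 46 e⁻), Au^+ (Z=79, 78 e⁻). Si^4+ < Al^3+ (isoelectronic, higher Z=14 is smaller); Al^3+ < In^3+ (same group, 2 shells fewer); In^3+ < Cd^2+ (both 46 e⁻, Z=49>48); Cd^2+ < Ag^+ (both 46 e⁻, Z=48>47); Ag^+ < Au^+ (same group, period 5 vs 6).
Placing each against In^3+: smaller — Si^4+, Al^3+; larger — Cd^2+, Ag^+, Au^+. Count: 2.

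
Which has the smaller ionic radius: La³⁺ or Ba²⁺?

La³⁺

Isoelectronic series (54 e⁻ each). Size is set by nuclear charge: more protons means a smaller ion. La³⁺ (Z=57), Ba²⁺ (Z=56).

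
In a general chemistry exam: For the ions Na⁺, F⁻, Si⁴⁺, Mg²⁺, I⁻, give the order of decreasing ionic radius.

I⁻ > F⁻ > Na⁺ > Mg²⁺ > Si⁴⁺

Tabulating Z and e⁻: Si⁴⁺: 10 e⁻, Z=14, Mg²⁺: 10 e⁻, Z=12, Na⁺: 10 e⁻, Z=11, F⁻: 10 e⁻, Z=9, I⁻: 54 e⁻, Z=53. Si⁴⁺ < Mg²⁺ (isoelectronic, higher Z=14 is smaller); Mg²⁺ < Na⁺ (both 10 e⁻, Z=12>11); Na⁺ < F⁻ (both 10 e⁻, Z=11>9); F⁻ < I⁻ (same group, period 2 vs 5).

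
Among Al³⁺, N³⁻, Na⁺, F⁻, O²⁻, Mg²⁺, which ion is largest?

These species are isoelectronic with 10 electrons. The only difference is the number of protons: Al³⁺ (Z=13), Mg²⁺ (Z=12), Na⁺ (Z=11), F⁻ (Z=9), O²⁻ (Z=8), N³⁻ (Z=7). The strongest nuclear pull (Al³⁺) gives the smallest ion.

N³⁻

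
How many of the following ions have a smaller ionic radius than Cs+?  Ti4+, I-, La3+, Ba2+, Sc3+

Electron counts and nuclear charges: Ti4+: 18 e⁻, Z=22, Sc3+: 18 e⁻, Z=21, La3+: 54 e⁻, Z=57, Ba2+: 54 e⁻, Z=56, Cs+: 54 e⁻, Z=55, I-: 54 e⁻, Z=53. Ti4+ < Sc3+ (isoelectronic, higher Z=22 is smaller); Sc3+ < La3+ (same group, period 4 vs 6); La3+ < Ba2+ (isoelectronic, higher Z=57 is smaller); Ba2+ < Cs+ (both 54 e⁻, Z=56>55); Cs+ < I- (both 54 e⁻, Z=55>53).
Overall: Ti4+ < Sc3+ < La3+ < Ba2+ < Cs+ < I-. Cs+ has 4 below it and 1 above. That's 4.

4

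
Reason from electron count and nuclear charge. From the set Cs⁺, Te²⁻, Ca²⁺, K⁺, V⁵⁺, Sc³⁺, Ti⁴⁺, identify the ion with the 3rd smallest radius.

Sc³⁺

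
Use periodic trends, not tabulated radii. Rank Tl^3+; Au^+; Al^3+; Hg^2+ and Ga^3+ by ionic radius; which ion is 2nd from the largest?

Hg^2+

First list Z and electron count for each: Al^3+ (Z=13, 10 e⁻), Ga^3+ (Z=31, 28 e⁻), Tl^3+ (Z=81, 78 e⁻), Hg^2+ (Z=80, 78 e⁻), Au^+ (Z=79, 78 e⁻). Al^3+ < Ga^3+ (same group, period 3 vs 4); Ga^3+ < Tl^3+ (same group, 2 shells fewer); Tl^3+ < Hg^2+ (isoelectronic, higher Z=81 is smaller); Hg^2+ < Au^+ (isoelectronic, higher Z=80 is smaller).
So the order is Al^3+ < Ga^3+ < Tl^3+ < Hg^2+ < Au^+; the 2nd-largest ion is Hg^2+.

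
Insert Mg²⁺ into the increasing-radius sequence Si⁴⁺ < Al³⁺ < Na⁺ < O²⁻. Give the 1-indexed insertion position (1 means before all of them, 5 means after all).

3

All of these have 10 electrons (isoelectronic). With the same electron cloud, the ion with the most protons pulls it in tightest. Nuclear charges: Si⁴⁺ (Z=14), Al³⁺ (Z=13), Mg²⁺ (Z=12), Na⁺ (Z=11), O²⁻ (Z=8). Highest Z is smallest.
Merged order: Si⁴⁺ < Al³⁺ < Mg²⁺ < Na⁺ < O²⁻ — Mg²⁺ is number 3.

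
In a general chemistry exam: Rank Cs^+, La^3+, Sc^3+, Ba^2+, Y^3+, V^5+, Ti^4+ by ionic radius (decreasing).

Cs^+ > Ba^2+ > La^3+ > Y^3+ > Sc^3+ > Ti^4+ > V^5+

Tabulating Z and e⁻: V^5+: 18 e⁻, Z=23, Ti^4+: 18 e⁻, Z=22, Sc^3+: 18 e⁻, Z=21, Y^3+: 36 e⁻, Z=39, La^3+: 54 e⁻, Z=57, Ba^2+: 54 e⁻, Z=56, Cs^+: 54 e⁻, Z=55. V^5+ < Ti^4+ (isoelectronic, higher Z=23 is smaller); Ti^4+ < Sc^3+ (both 18 e⁻, Z=22>21); Sc^3+ < Y^3+ (same group, period 4 vs 5); Y^3+ < La^3+ (same group, 1 shell fewer); La^3+ < Ba^2+ (both 54 e⁻, Z=57>56); Ba^2+ < Cs^+ (both 54 e⁻, Z=56>55).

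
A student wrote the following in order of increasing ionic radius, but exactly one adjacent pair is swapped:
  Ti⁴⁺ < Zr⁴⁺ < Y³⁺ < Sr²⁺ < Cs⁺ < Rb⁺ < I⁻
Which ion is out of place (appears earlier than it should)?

Cs⁺

Compare adjacent ions: both in group 1 with the same charge; Rb⁺ (period 5) has the smaller radius — yet in this increasing list Cs⁺ sits before Rb⁺. Nothing else is reversed, so Cs⁺ should move one place to the right.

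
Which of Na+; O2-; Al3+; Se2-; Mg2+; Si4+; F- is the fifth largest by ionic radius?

Electron counts and nuclear charges: Si4+ has 10 e⁻ (Z=14), Al3+ has 10 e⁻ (Z=13), Mg2+ has 10 e⁻ (Z=12), Na+ has 10 e⁻ (Z=11), F- has 10 e⁻ (Z=9), O2- has 10 e⁻ (Z=8), Se2- has 36 e⁻ (Z=34). Si4+ < Al3+ (isoelectronic, higher Z=14 is smaller); Al3+ < Mg2+ (isoelectronic, higher Z=13 is smaller); Mg2+ < Na+ (both 10 e⁻, Z=12>11); Na+ < F- (isoelectronic, higher Z=11 is smaller); F- < O2- (isoelectronic, higher Z=9 is smaller); O2- < Se2- (same group, 2 shells fewer).
That gives Si4+ < Al3+ < Mg2+ < Na+ < F- < O2- < Se2-. From the largest end, number 5 is Mg2+.

Mg2+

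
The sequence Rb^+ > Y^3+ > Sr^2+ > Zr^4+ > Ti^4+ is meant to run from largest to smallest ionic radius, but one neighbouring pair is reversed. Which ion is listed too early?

Scanning neighbour by neighbour, only Y^3+/Sr^2+ violates a trend: both have 36 electrons but Z(Y)=39 > Z(Sr)=38, so Y^3+ should be the smaller of the two. That makes Y^3+ the one sitting a position early relative to where it belongs.

Y^3+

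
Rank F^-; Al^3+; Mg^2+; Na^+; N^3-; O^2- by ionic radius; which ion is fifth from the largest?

Isoelectronic series (10 e⁻ each). Size is set by nuclear charge: more protons means a smaller ion. Al^3+ (Z=13), Mg^2+ (Z=12), Na^+ (Z=11), F^- (Z=9), O^2- (Z=8), N^3- (Z=7).
Full ascending order: Al^3+ < Mg^2+ < Na^+ < F^- < O^2- < N^3-. Counting from the largest, position 5 is Mg^2+.

Mg^2+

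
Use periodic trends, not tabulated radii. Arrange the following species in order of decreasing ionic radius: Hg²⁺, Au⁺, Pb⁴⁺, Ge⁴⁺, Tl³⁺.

Au⁺ > Hg²⁺ > Tl³⁺ > Pb⁴⁺ > Ge⁴⁺

Electron counts and nuclear charges: Ge⁴⁺ (Z=32, 28 e⁻), Pb⁴⁺ (Z=82, 78 e⁻), Tl³⁺ (Z=81, 78 e⁻), Hg²⁺ (Z=80, 78 e⁻), Au⁺ (Z=79, 78 e⁻). Ge⁴⁺ < Pb⁴⁺ (same group, 2 shells fewer); Pb⁴⁺ < Tl³⁺ (isoelectronic, higher Z=82 is smaller); Tl³⁺ < Hg²⁺ (isoelectronic, higher Z=81 is smaller); Hg²⁺ < Au⁺ (isoelectronic, higher Z=80 is smaller).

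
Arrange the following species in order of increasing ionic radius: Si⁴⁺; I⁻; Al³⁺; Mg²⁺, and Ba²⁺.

Si⁴⁺ < Al³⁺ < Mg²⁺ < Ba²⁺ < I⁻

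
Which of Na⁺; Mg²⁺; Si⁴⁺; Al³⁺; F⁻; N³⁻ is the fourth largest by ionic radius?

Isoelectronic series (10 e⁻ each). Size is set by nuclear charge: more protons means a smaller ion. Si⁴⁺ (Z=14), Al³⁺ (Z=13), Mg²⁺ (Z=12), Na⁺ (Z=11), F⁻ (Z=9), N³⁻ (Z=7).
So the order is Si⁴⁺ < Al³⁺ < Mg²⁺ < Na⁺ < F⁻ < N³⁻; the 4th-largest ion is Mg²⁺.

Mg²⁺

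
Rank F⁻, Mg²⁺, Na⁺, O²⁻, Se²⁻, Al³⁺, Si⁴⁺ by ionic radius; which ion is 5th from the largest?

Mg²⁺

Si⁴⁺ has 10 e⁻ (Z=14), Al³⁺ has 10 e⁻ (Z=13), Mg²⁺ has 10 e⁻ (Z=12), Na⁺ has 10 e⁻ (Z=11), F⁻ has 10 e⁻ (Z=9), O²⁻ has 10 e⁻ (Z=8), Se²⁻ has 36 e⁻ (Z=34). Si⁴⁺ < Al³⁺ (isoelectronic, higher Z=14 is smaller); Al³⁺ < Mg²⁺ (both 10 e⁻, Z=13>12); Mg²⁺ < Na⁺ (isoelectronic, higher Z=12 is smaller); Na⁺ < F⁻ (isoelectronic, higher Z=11 is smaller); F⁻ < O²⁻ (both 10 e⁻, Z=9>8); O²⁻ < Se²⁻ (same group, period 2 vs 4).
So the order is Si⁴⁺ < Al³⁺ < Mg²⁺ < Na⁺ < F⁻ < O²⁻ < Se²⁻; the 5th-largest ion is Mg²⁺.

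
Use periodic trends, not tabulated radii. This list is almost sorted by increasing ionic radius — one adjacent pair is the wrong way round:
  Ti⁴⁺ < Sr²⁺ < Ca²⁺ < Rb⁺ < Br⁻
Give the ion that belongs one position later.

Scanning neighbour by neighbour, only Sr²⁺/Ca²⁺ violates a trend: same group and charge — period 4 sits above period 5, so Ca²⁺ is smaller. That makes Sr²⁺ the one sitting a position early relative to where it belongs.

Sr²⁺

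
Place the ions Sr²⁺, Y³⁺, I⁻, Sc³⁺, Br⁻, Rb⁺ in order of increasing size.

Tabulating Z and e⁻: Sc³⁺: 18 e⁻, Z=21, Y³⁺: 36 e⁻, Z=39, Sr²⁺: 36 e⁻, Z=38, Rb⁺: 36 e⁻, Z=37, Br⁻: 36 e⁻, Z=35, I⁻: 54 e⁻, Z=53. Sc³⁺ < Y³⁺ (same group, period 4 vs 5); Y³⁺ < Sr²⁺ (isoelectronic, higher Z=39 is smaller); Sr²⁺ < Rb⁺ (isoelectronic, higher Z=38 is smaller); Rb⁺ < Br⁻ (isoelectronic, higher Z=37 is smaller); Br⁻ < I⁻ (same group, 1 shell fewer).

Sc³⁺ < Y³⁺ < Sr²⁺ < Rb⁺ < Br⁻ < I⁻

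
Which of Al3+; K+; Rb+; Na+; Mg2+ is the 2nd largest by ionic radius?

K+

Work out protons and electrons: Al3+: 10 e⁻, Z=13, Mg2+: 10 e⁻, Z=12, Na+: 10 e⁻, Z=11, K+: 18 e⁻, Z=19, Rb+: 36 e⁻, Z=37. Al3+ < Mg2+ (both 10 e⁻, Z=13>12); Mg2+ < Na+ (both 10 e⁻, Z=12>11); Na+ < K+ (same group, 1 shell fewer); K+ < Rb+ (same group, 1 shell fewer).
So the order is Al3+ < Mg2+ < Na+ < K+ < Rb+; the 2nd-largest ion is K+.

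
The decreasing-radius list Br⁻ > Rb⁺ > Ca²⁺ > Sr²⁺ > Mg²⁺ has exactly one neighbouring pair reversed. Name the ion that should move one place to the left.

Sr²⁺

Scanning neighbour by neighbour, only Ca²⁺/Sr²⁺ violates a trend: same group and charge — period 4 sits above period 5, so Ca²⁺ is smaller. That makes Sr²⁺ the one sitting a position late relative to where it belongs.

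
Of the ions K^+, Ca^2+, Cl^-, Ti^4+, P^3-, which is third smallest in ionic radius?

Isoelectronic series (18 e⁻ each). Size is set by nuclear charge: more protons means a smaller ion. Ti^4+ (Z=22), Ca^2+ (Z=20), K^+ (Z=19), Cl^- (Z=17), P^3- (Z=15).
Ordering: Ti^4+ < Ca^2+ < K^+ < Cl^- < P^3-. The third smallest is K^+.

K^+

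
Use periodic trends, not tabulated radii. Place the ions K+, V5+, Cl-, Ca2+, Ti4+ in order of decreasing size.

All of these have 18 electrons (isoelectronic). With the same electron cloud, the ion with the most protons pulls it in tightest. Nuclear charges: V5+ (Z=23), Ti4+ (Z=22), Ca2+ (Z=20), K+ (Z=19), Cl- (Z=17). Highest Z is smallest.

Cl- > K+ > Ca2+ > Ti4+ > V5+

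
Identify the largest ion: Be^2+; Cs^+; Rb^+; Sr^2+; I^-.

I^-

First list Z and electron count for each: Be^2+ (Z=4, 2 e⁻), Sr^2+ (Z=38, 36 e⁻), Rb^+ (Z=37, 36 e⁻), Cs^+ (Z=55, 54 e⁻), I^- (Z=53, 54 e⁻). Be^2+ < Sr^2+ (same group, period 2 vs 5); Sr^2+ < Rb^+ (isoelectronic, higher Z=38 is smaller); Rb^+ < Cs^+ (same group, 1 shell fewer); Cs^+ < I^- (isoelectronic, higher Z=55 is smaller).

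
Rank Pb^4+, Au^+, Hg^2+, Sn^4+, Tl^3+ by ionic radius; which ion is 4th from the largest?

Electron counts and nuclear charges: Sn^4+ (Z=50, 46 e⁻), Pb^4+ (Z=82, 78 e⁻), Tl^3+ (Z=81, 78 e⁻), Hg^2+ (Z=80, 78 e⁻), Au^+ (Z=79, 78 e⁻). Sn^4+ < Pb^4+ (same group, period 5 vs 6); Pb^4+ < Tl^3+ (isoelectronic, higher Z=82 is smaller); Tl^3+ < Hg^2+ (isoelectronic, higher Z=81 is smaller); Hg^2+ < Au^+ (isoelectronic, higher Z=80 is smaller).
So the order is Sn^4+ < Pb^4+ < Tl^3+ < Hg^2+ < Au^+; the 4th-largest ion is Pb^4+.

Pb^4+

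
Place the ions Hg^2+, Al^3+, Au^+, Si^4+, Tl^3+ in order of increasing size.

Si^4+ < Al^3+ < Tl^3+ < Hg^2+ < Au^+

Electron counts and nuclear charges: Si^4+ has 10 e⁻ (Z=14), Al^3+ has 10 e⁻ (Z=13), Tl^3+ has 78 e⁻ (Z=81), Hg^2+ has 78 e⁻ (Z=80), Au^+ has 78 e⁻ (Z=79). Si^4+ < Al^3+ (both 10 e⁻, Z=14>13); Al^3+ < Tl^3+ (same group, 3 shells fewer); Tl^3+ < Hg^2+ (both 78 e⁻, Z=81>80); Hg^2+ < Au^+ (isoelectronic, higher Z=80 is smaller).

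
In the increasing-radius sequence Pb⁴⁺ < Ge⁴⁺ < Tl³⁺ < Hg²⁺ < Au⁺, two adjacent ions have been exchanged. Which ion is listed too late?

Check each adjacent pair. Pb⁴⁺ and Ge⁴⁺ are reversed: Ge⁴⁺ and Pb⁴⁺ are in one column with the same charge; the lighter period-4 ion has 2 fewer shells and is smaller. No other neighbouring pair contradicts the periodic trends, so Ge⁴⁺ is the ion listed too late.

Ge⁴⁺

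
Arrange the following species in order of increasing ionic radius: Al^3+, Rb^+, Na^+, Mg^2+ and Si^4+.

Si^4+ < Al^3+ < Mg^2+ < Na^+ < Rb^+

Tabulating Z and e⁻: Si^4+ has 10 e⁻ (Z=14), Al^3+ has 10 e⁻ (Z=13), Mg^2+ has 10 e⁻ (Z=12), Na^+ has 10 e⁻ (Z=11), Rb^+ has 36 e⁻ (Z=37). Si^4+ < Al^3+ (both 10 e⁻, Z=14>13); Al^3+ < Mg^2+ (isoelectronic, higher Z=13 is smaller); Mg^2+ < Na^+ (both 10 e⁻, Z=12>11); Na^+ < Rb^+ (same group, 2 shells fewer).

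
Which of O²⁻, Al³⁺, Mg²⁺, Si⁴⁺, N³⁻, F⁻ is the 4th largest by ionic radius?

Each ion has 10 electrons. The ranking follows nuclear charge in reverse — greater Z gives a smaller radius. Si⁴⁺ (Z=14), Al³⁺ (Z=13), Mg²⁺ (Z=12), F⁻ (Z=9), O²⁻ (Z=8), N³⁻ (Z=7).
That gives Si⁴⁺ < Al³⁺ < Mg²⁺ < F⁻ < O²⁻ < N³⁻. From the largest end, number 4 is Mg²⁺.

Mg²⁺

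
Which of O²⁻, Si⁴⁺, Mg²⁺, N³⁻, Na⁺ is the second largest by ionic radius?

Each ion has 10 electrons. The ranking follows nuclear charge in reverse — greater Z gives a smaller radius. Si⁴⁺ (Z=14), Mg²⁺ (Z=12), Na⁺ (Z=11), O²⁻ (Z=8), N³⁻ (Z=7).
Full ascending order: Si⁴⁺ < Mg²⁺ < Na⁺ < O²⁻ < N³⁻. Counting from the largest, position 2 is O²⁻.

O²⁻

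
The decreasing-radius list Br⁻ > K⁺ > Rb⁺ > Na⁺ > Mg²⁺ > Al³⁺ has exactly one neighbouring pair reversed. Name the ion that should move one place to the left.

Rb⁺

Scanning neighbour by neighbour, only K⁺/Rb⁺ violates a trend: K⁺ and Rb⁺ are in one column with the same charge; the lighter period-4 ion has one fewer shell and is smaller. That makes Rb⁺ the one sitting a position late relative to where it belongs.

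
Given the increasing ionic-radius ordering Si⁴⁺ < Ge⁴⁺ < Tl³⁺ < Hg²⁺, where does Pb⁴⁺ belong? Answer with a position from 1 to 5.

3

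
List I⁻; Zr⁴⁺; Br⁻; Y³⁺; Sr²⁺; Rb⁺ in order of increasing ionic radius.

Tabulating Z and e⁻: Zr⁴⁺ has 36 e⁻ (Z=40), Y³⁺ has 36 e⁻ (Z=39), Sr²⁺ has 36 e⁻ (Z=38), Rb⁺ has 36 e⁻ (Z=37), Br⁻ has 36 e⁻ (Z=35), I⁻ has 54 e⁻ (Z=53). Zr⁴⁺ < Y³⁺ (isoelectronic, higher Z=40 is smaller); Y³⁺ < Sr²⁺ (both 36 e⁻, Z=39>38); Sr²⁺ < Rb⁺ (isoelectronic, higher Z=38 is smaller); Rb⁺ < Br⁻ (isoelectronic, higher Z=37 is smaller); Br⁻ < I⁻ (same group, period 4 vs 5).

Zr⁴⁺ < Y³⁺ < Sr²⁺ < Rb⁺ < Br⁻ < I⁻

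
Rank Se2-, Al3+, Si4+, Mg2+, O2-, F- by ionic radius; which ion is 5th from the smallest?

O2-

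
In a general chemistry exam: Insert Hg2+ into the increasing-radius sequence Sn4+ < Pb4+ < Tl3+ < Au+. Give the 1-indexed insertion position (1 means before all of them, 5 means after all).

4

First list Z and electron count for each: Sn4+ (Z=50, 46 e⁻), Pb4+ (Z=82, 78 e⁻), Tl3+ (Z=81, 78 e⁻), Hg2+ (Z=80, 78 e⁻), Au+ (Z=79, 78 e⁻). Sn4+ < Pb4+ (same group, 1 shell fewer); Pb4+ < Tl3+ (isoelectronic, higher Z=82 is smaller); Tl3+ < Hg2+ (both 78 e⁻, Z=81>80); Hg2+ < Au+ (both 78 e⁻, Z=80>79).
The complete sequence is Sn4+ < Pb4+ < Tl3+ < Hg2+ < Au+. Hg2+ sits at position 4.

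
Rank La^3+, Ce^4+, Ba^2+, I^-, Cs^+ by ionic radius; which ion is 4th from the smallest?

Cs^+

These species are isoelectronic with 54 electrons. The only difference is the number of protons: Ce^4+ (Z=58), La^3+ (Z=57), Ba^2+ (Z=56), Cs^+ (Z=55), I^- (Z=53). The strongest nuclear pull (Ce^4+) gives the smallest ion.
Full ascending order: Ce^4+ < La^3+ < Ba^2+ < Cs^+ < I^-. Counting from the smallest, position 4 is Cs^+.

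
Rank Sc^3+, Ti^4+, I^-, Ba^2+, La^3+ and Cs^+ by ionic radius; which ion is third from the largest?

Electron counts and nuclear charges: Ti^4+ (Z=22, 18 e⁻), Sc^3+ (Z=21, 18 e⁻), La^3+ (Z=57, 54 e⁻), Ba^2+ (Z=56, 54 e⁻), Cs^+ (Z=55, 54 e⁻), I^- (Z=53, 54 e⁻). Ti^4+ < Sc^3+ (both 18 e⁻, Z=22>21); Sc^3+ < La^3+ (same group, 2 shells fewer); La^3+ < Ba^2+ (isoelectronic, higher Z=57 is smaller); Ba^2+ < Cs^+ (isoelectronic, higher Z=56 is smaller); Cs^+ < I^- (isoelectronic, higher Z=55 is smaller).
Ordering: Ti^4+ < Sc^3+ < La^3+ < Ba^2+ < Cs^+ < I^-. The third largest is Ba^2+.

Ba^2+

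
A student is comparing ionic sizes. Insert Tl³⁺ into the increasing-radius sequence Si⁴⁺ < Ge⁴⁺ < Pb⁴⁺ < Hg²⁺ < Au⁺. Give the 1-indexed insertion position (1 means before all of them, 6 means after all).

Electron counts and nuclear charges: Si⁴⁺ (Z=14, 10 e⁻), Ge⁴⁺ (Z=32, 28 e⁻), Pb⁴⁺ (Z=82, 78 e⁻), Tl³⁺ (Z=81, 78 e⁻), Hg²⁺ (Z=80, 78 e⁻), Au⁺ (Z=79, 78 e⁻). Si⁴⁺ < Ge⁴⁺ (same group, period 3 vs 4); Ge⁴⁺ < Pb⁴⁺ (same group, 2 shells fewer); Pb⁴⁺ < Tl³⁺ (isoelectronic, higher Z=82 is smaller); Tl³⁺ < Hg²⁺ (both 78 e⁻, Z=81>80); Hg²⁺ < Au⁺ (both 78 e⁻, Z=80>79).
With Tl³⁺ included the full order is Si⁴⁺ < Ge⁴⁺ < Pb⁴⁺ < Tl³⁺ < Hg²⁺ < Au⁺, so it takes position 4.

4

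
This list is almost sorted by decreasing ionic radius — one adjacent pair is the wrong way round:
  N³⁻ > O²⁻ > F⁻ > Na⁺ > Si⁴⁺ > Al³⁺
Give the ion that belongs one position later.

Scanning neighbour by neighbour, only Si⁴⁺/Al³⁺ violates a trend: both have 10 electrons but Z(Si)=14 > Z(Al)=13, so Si⁴⁺ should be the smaller of the two. That makes Si⁴⁺ the one sitting a position early relative to where it belongs.

Si⁴⁺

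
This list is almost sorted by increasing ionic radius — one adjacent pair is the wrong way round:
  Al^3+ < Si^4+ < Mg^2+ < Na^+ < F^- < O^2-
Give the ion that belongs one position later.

The pair Al^3+, Si^4+ is the wrong way round — Si^4+ and Al^3+ share 10 electrons; the higher nuclear charge on Si (Z=14) contracts it more, so Si^4+ < Al^3+. All other adjacent pairs agree with periodic trends, so Al^3+ is the misplaced ion.

Al^3+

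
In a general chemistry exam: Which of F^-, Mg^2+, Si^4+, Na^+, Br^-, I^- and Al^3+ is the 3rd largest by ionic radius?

F^-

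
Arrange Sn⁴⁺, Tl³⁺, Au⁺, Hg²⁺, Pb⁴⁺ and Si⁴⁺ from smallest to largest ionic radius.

Electron counts and nuclear charges: Si⁴⁺ (Z=14, 10 e⁻), Sn⁴⁺ (Z=50, 46 e⁻), Pb⁴⁺ (Z=82, 78 e⁻), Tl³⁺ (Z=81, 78 e⁻), Hg²⁺ (Z=80, 78 e⁻), Au⁺ (Z=79, 78 e⁻). Si⁴⁺ < Sn⁴⁺ (same group, 2 shells fewer); Sn⁴⁺ < Pb⁴⁺ (same group, period 5 vs 6); Pb⁴⁺ < Tl³⁺ (isoelectronic, higher Z=82 is smaller); Tl³⁺ < Hg²⁺ (isoelectronic, higher Z=81 is smaller); Hg²⁺ < Au⁺ (both 78 e⁻, Z=80>79).

Si⁴⁺ < Sn⁴⁺ < Pb⁴⁺ < Tl³⁺ < Hg²⁺ < Au⁺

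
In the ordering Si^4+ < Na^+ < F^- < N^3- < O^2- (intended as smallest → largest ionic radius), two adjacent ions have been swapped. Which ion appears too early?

N^3-

Scanning neighbour by neighbour, only N^3-/O^2- violates a trend: both have 10 electrons but Z(O)=8 > Z(N)=7, so O^2- should be the smaller of the two. That makes N^3- the one sitting a position early relative to where it belongs.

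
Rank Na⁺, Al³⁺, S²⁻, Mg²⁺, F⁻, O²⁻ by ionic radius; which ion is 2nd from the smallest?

Mg²⁺

Al³⁺: 10 e⁻, Z=13, Mg²⁺: 10 e⁻, Z=12, Na⁺: 10 e⁻, Z=11, F⁻: 10 e⁻, Z=9, O²⁻: 10 e⁻, Z=8, S²⁻: 18 e⁻, Z=16. Al³⁺ < Mg²⁺ (both 10 e⁻, Z=13>12); Mg²⁺ < Na⁺ (isoelectronic, higher Z=12 is smaller); Na⁺ < F⁻ (both 10 e⁻, Z=11>9); F⁻ < O²⁻ (both 10 e⁻, Z=9>8); O²⁻ < S²⁻ (same group, period 2 vs 3).
So the order is Al³⁺ < Mg²⁺ < Na⁺ < F⁻ < O²⁻ < S²⁻; the 2nd-smallest ion is Mg²⁺.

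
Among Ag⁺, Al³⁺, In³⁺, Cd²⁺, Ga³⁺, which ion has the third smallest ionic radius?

In³⁺

Al³⁺: 10 e⁻, Z=13, Ga³⁺: 28 e⁻, Z=31, In³⁺: 46 e⁻, Z=49, Cd²⁺: 46 e⁻, Z=48, Ag⁺: 46 e⁻, Z=47. Al³⁺ < Ga³⁺ (same group, 1 shell fewer); Ga³⁺ < In³⁺ (same group, 1 shell fewer); In³⁺ < Cd²⁺ (isoelectronic, higher Z=49 is smaller); Cd²⁺ < Ag⁺ (isoelectronic, higher Z=48 is smaller).
So the order is Al³⁺ < Ga³⁺ < In³⁺ < Cd²⁺ < Ag⁺; the 3rd-smallest ion is In³⁺.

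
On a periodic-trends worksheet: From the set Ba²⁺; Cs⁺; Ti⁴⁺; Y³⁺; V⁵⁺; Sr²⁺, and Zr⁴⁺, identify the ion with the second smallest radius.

First list Z and electron count for each: V⁵⁺ (Z=23, 18 e⁻), Ti⁴⁺ (Z=22, 18 e⁻), Zr⁴⁺ (Z=40, 36 e⁻), Y³⁺ (Z=39, 36 e⁻), Sr²⁺ (Z=38, 36 e⁻), Ba²⁺ (Z=56, 54 e⁻), Cs⁺ (Z=55, 54 e⁻). V⁵⁺ < Ti⁴⁺ (isoelectronic, higher Z=23 is smaller); Ti⁴⁺ < Zr⁴⁺ (same group, period 4 vs 5); Zr⁴⁺ < Y³⁺ (both 36 e⁻, Z=40>39); Y³⁺ < Sr²⁺ (isoelectronic, higher Z=39 is smaller); Sr²⁺ < Ba²⁺ (same group, period 5 vs 6); Ba²⁺ < Cs⁺ (isoelectronic, higher Z=56 is smaller).
Full ascending order: V⁵⁺ < Ti⁴⁺ < Zr⁴⁺ < Y³⁺ < Sr²⁺ < Ba²⁺ < Cs⁺. Counting from the smallest, position 2 is Ti⁴⁺.

Ti⁴⁺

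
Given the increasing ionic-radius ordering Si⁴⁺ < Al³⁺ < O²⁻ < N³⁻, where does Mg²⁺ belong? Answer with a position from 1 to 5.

3

These species are isoelectronic with 10 electrons. The only difference is the number of protons: Si⁴⁺ (Z=14), Al³⁺ (Z=13), Mg²⁺ (Z=12), O²⁻ (Z=8), N³⁻ (Z=7). The strongest nuclear pull (Si⁴⁺) gives the smallest ion.
Putting Mg²⁺ in gives Si⁴⁺ < Al³⁺ < Mg²⁺ < O²⁻ < N³⁻; it lands at slot 3.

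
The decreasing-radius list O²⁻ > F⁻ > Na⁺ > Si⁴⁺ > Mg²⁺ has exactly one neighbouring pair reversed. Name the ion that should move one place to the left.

Mg²⁺

Scanning neighbour by neighbour, only Si⁴⁺/Mg²⁺ violates a trend: they are isoelectronic (10 e⁻) and Si has more protons than Mg (14 vs 12), making Si⁴⁺ smaller. That makes Mg²⁺ the one sitting a position late relative to where it belongs.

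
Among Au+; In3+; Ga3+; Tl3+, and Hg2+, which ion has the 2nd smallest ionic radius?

Work out protons and electrons: Ga3+ (Z=31, 28 e⁻), In3+ (Z=49, 46 e⁻), Tl3+ (Z=81, 78 e⁻), Hg2+ (Z=80, 78 e⁻), Au+ (Z=79, 78 e⁻). Ga3+ < In3+ (same group, 1 shell fewer); In3+ < Tl3+ (same group, 1 shell fewer); Tl3+ < Hg2+ (isoelectronic, higher Z=81 is smaller); Hg2+ < Au+ (both 78 e⁻, Z=80>79).
Full ascending order: Ga3+ < In3+ < Tl3+ < Hg2+ < Au+. Counting from the smallest, position 2 is In3+.

In3+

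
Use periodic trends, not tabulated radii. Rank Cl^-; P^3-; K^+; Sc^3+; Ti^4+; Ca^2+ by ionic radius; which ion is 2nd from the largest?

Each ion has 18 electrons. The ranking follows nuclear charge in reverse — greater Z gives a smaller radius. Ti^4+ (Z=22), Sc^3+ (Z=21), Ca^2+ (Z=20), K^+ (Z=19), Cl^- (Z=17), P^3- (Z=15).
That gives Ti^4+ < Sc^3+ < Ca^2+ < K^+ < Cl^- < P^3-. From the largest end, number 2 is Cl^-.

Cl^-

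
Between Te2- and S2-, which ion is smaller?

S2-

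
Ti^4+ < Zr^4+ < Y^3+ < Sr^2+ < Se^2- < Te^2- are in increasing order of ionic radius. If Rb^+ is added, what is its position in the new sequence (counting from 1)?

Ti^4+: 18 e⁻, Z=22, Zr^4+: 36 e⁻, Z=40, Y^3+: 36 e⁻, Z=39, Sr^2+: 36 e⁻, Z=38, Rb^+: 36 e⁻, Z=37, Se^2-: 36 e⁻, Z=34, Te^2-: 54 e⁻, Z=52. Ti^4+ < Zr^4+ (same group, period 4 vs 5); Zr^4+ < Y^3+ (both 36 e⁻, Z=40>39); Y^3+ < Sr^2+ (isoelectronic, higher Z=39 is smaller); Sr^2+ < Rb^+ (isoelectronic, higher Z=38 is smaller); Rb^+ < Se^2- (isoelectronic, higher Z=37 is smaller); Se^2- < Te^2- (same group, 1 shell fewer).
With Rb^+ included the full order is Ti^4+ < Zr^4+ < Y^3+ < Sr^2+ < Rb^+ < Se^2- < Te^2-, so it takes position 5.

5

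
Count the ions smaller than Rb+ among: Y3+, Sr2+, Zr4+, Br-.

These species are isoelectronic with 36 electrons. The only difference is the number of protons: Zr4+ (Z=40), Y3+ (Z=39), Sr2+ (Z=38), Rb+ (Z=37), Br- (Z=35). The strongest nuclear pull (Zr4+) gives the smallest ion.
Overall: Zr4+ < Y3+ < Sr2+ < Rb+ < Br-. Rb+ has 3 below it and 1 above. Count: 3.

3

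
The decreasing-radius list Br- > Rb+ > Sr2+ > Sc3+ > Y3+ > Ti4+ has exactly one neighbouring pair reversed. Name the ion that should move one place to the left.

Check each adjacent pair. Sc3+ and Y3+ are reversed: Sc3+ and Y3+ are in one column with the same charge; the lighter period-4 ion has one fewer shell and is smaller. No other neighbouring pair contradicts the periodic trends, so Y3+ is the ion listed too late.

Y3+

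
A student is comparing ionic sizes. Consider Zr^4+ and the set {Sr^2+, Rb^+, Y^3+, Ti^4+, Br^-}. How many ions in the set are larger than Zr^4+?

Work out protons and electrons: Ti^4+ (Z=22, 18 e⁻), Zr^4+ (Z=40, 36 e⁻), Y^3+ (Z=39, 36 e⁻), Sr^2+ (Z=38, 36 e⁻), Rb^+ (Z=37, 36 e⁻), Br^- (Z=35, 36 e⁻). Ti^4+ < Zr^4+ (same group, period 4 vs 5); Zr^4+ < Y^3+ (both 36 e⁻, Z=40>39); Y^3+ < Sr^2+ (both 36 e⁻, Z=39>38); Sr^2+ < Rb^+ (both 36 e⁻, Z=38>37); Rb^+ < Br^- (both 36 e⁻, Z=37>35).
Placing each against Zr^4+: smaller — Ti^4+; larger — Y^3+, Sr^2+, Rb^+, Br^-. So 4 are larger.

4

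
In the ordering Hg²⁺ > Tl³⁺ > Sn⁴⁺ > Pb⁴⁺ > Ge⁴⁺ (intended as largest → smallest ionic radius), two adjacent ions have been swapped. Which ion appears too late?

Check each adjacent pair. Sn⁴⁺ and Pb⁴⁺ are reversed: both in group 14 with the same charge; Sn⁴⁺ (period 5) has the smaller radius. No other neighbouring pair contradicts the periodic trends, so Pb⁴⁺ is the ion listed too late.

Pb⁴⁺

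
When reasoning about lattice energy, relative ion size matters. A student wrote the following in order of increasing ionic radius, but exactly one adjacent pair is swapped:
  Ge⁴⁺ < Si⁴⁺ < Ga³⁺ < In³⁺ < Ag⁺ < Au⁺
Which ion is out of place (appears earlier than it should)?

Ge⁴⁺

The pair Ge⁴⁺, Si⁴⁺ is the wrong way round — same group and charge — period 3 sits above period 4, so Si⁴⁺ is smaller. All other adjacent pairs agree with periodic trends, so Ge⁴⁺ is the misplaced ion.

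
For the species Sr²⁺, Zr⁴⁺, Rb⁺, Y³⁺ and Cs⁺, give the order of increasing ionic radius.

Electron counts and nuclear charges: Zr⁴⁺ has 36 e⁻ (Z=40), Y³⁺ has 36 e⁻ (Z=39), Sr²⁺ has 36 e⁻ (Z=38), Rb⁺ has 36 e⁻ (Z=37), Cs⁺ has 54 e⁻ (Z=55). Zr⁴⁺ < Y³⁺ (isoelectronic, higher Z=40 is smaller); Y³⁺ < Sr²⁺ (isoelectronic, higher Z=39 is smaller); Sr²⁺ < Rb⁺ (isoelectronic, higher Z=38 is smaller); Rb⁺ < Cs⁺ (same group, 1 shell fewer).

Zr⁴⁺ < Y³⁺ < Sr²⁺ < Rb⁺ < Cs⁺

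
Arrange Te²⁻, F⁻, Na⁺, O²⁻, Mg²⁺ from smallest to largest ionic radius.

Work out protons and electrons: Mg²⁺ (Z=12, 10 e⁻), Na⁺ (Z=11, 10 e⁻), F⁻ (Z=9, 10 e⁻), O²⁻ (Z=8, 10 e⁻), Te²⁻ (Z=52, 54 e⁻). Mg²⁺ < Na⁺ (both 10 e⁻, Z=12>11); Na⁺ < F⁻ (both 10 e⁻, Z=11>9); F⁻ < O²⁻ (both 10 e⁻, Z=9>8); O²⁻ < Te²⁻ (same group, 3 shells fewer).

Mg²⁺ < Na⁺ < F⁻ < O²⁻ < Te²⁻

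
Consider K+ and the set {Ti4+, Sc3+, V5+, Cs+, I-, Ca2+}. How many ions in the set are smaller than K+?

4

V5+: 18 e⁻, Z=23, Ti4+: 18 e⁻, Z=22, Sc3+: 18 e⁻, Z=21, Ca2+: 18 e⁻, Z=20, K+: 18 e⁻, Z=19, Cs+: 54 e⁻, Z=55, I-: 54 e⁻, Z=53. V5+ < Ti4+ (isoelectronic, higher Z=23 is smaller); Ti4+ < Sc3+ (both 18 e⁻, Z=22>21); Sc3+ < Ca2+ (both 18 e⁻, Z=21>20); Ca2+ < K+ (isoelectronic, higher Z=20 is smaller); K+ < Cs+ (same group, 2 shells fewer); Cs+ < I- (both 54 e⁻, Z=55>53).
Relative to K+, the ions that are smaller are V5+, Ti4+, Sc3+, Ca2+. That's 4.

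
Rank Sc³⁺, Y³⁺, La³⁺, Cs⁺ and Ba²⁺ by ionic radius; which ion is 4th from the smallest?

Ba²⁺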